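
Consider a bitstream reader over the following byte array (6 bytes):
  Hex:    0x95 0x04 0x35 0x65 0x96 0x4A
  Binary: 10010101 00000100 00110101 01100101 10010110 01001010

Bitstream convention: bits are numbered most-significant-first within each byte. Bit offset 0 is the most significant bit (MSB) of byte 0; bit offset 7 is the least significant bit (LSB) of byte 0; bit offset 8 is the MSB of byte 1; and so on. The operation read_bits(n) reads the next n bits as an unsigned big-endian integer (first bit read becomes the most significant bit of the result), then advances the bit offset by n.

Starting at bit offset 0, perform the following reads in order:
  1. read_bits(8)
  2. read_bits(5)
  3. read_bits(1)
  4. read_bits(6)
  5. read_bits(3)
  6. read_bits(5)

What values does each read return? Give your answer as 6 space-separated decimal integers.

Answer: 149 0 1 3 2 22

Derivation:
Read 1: bits[0:8] width=8 -> value=149 (bin 10010101); offset now 8 = byte 1 bit 0; 40 bits remain
Read 2: bits[8:13] width=5 -> value=0 (bin 00000); offset now 13 = byte 1 bit 5; 35 bits remain
Read 3: bits[13:14] width=1 -> value=1 (bin 1); offset now 14 = byte 1 bit 6; 34 bits remain
Read 4: bits[14:20] width=6 -> value=3 (bin 000011); offset now 20 = byte 2 bit 4; 28 bits remain
Read 5: bits[20:23] width=3 -> value=2 (bin 010); offset now 23 = byte 2 bit 7; 25 bits remain
Read 6: bits[23:28] width=5 -> value=22 (bin 10110); offset now 28 = byte 3 bit 4; 20 bits remain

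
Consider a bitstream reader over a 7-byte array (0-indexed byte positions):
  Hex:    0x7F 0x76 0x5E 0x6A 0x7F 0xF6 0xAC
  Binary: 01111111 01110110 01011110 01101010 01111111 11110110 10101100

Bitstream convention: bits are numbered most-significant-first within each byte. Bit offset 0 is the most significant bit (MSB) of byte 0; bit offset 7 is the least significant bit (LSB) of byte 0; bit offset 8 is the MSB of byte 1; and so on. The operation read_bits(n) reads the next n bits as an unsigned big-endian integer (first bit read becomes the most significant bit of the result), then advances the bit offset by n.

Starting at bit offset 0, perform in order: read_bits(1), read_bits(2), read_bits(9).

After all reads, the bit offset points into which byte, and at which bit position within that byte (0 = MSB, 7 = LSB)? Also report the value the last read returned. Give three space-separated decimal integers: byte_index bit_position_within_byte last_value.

Read 1: bits[0:1] width=1 -> value=0 (bin 0); offset now 1 = byte 0 bit 1; 55 bits remain
Read 2: bits[1:3] width=2 -> value=3 (bin 11); offset now 3 = byte 0 bit 3; 53 bits remain
Read 3: bits[3:12] width=9 -> value=503 (bin 111110111); offset now 12 = byte 1 bit 4; 44 bits remain

Answer: 1 4 503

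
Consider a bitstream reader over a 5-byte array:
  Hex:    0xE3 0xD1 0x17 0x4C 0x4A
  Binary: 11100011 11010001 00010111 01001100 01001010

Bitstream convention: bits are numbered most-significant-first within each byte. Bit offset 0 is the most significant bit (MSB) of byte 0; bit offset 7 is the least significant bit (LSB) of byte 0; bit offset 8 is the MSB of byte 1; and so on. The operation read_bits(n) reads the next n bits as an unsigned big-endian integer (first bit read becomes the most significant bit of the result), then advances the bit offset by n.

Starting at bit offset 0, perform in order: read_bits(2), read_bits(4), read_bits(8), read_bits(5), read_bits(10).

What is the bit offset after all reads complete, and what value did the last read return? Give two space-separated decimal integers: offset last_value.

Read 1: bits[0:2] width=2 -> value=3 (bin 11); offset now 2 = byte 0 bit 2; 38 bits remain
Read 2: bits[2:6] width=4 -> value=8 (bin 1000); offset now 6 = byte 0 bit 6; 34 bits remain
Read 3: bits[6:14] width=8 -> value=244 (bin 11110100); offset now 14 = byte 1 bit 6; 26 bits remain
Read 4: bits[14:19] width=5 -> value=8 (bin 01000); offset now 19 = byte 2 bit 3; 21 bits remain
Read 5: bits[19:29] width=10 -> value=745 (bin 1011101001); offset now 29 = byte 3 bit 5; 11 bits remain

Answer: 29 745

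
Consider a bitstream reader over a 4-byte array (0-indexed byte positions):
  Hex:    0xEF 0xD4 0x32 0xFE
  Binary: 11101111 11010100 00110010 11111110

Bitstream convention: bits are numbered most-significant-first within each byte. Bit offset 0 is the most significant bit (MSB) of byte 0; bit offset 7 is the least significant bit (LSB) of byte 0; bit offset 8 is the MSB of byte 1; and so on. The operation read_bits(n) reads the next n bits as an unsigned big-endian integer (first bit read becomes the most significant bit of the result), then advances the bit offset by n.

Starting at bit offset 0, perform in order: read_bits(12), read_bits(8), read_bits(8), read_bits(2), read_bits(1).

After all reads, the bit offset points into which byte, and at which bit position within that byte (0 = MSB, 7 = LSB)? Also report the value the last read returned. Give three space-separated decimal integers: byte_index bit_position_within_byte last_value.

Answer: 3 7 1

Derivation:
Read 1: bits[0:12] width=12 -> value=3837 (bin 111011111101); offset now 12 = byte 1 bit 4; 20 bits remain
Read 2: bits[12:20] width=8 -> value=67 (bin 01000011); offset now 20 = byte 2 bit 4; 12 bits remain
Read 3: bits[20:28] width=8 -> value=47 (bin 00101111); offset now 28 = byte 3 bit 4; 4 bits remain
Read 4: bits[28:30] width=2 -> value=3 (bin 11); offset now 30 = byte 3 bit 6; 2 bits remain
Read 5: bits[30:31] width=1 -> value=1 (bin 1); offset now 31 = byte 3 bit 7; 1 bits remain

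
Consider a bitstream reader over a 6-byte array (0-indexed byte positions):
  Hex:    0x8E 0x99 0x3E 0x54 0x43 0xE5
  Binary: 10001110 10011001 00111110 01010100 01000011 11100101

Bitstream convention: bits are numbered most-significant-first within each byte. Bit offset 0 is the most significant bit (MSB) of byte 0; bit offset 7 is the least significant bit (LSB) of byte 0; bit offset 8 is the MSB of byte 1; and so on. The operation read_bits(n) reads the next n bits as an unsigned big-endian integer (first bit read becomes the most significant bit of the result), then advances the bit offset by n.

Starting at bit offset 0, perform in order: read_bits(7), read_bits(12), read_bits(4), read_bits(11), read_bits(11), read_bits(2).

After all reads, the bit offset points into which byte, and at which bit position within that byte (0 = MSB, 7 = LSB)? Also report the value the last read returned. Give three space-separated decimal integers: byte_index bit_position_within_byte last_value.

Read 1: bits[0:7] width=7 -> value=71 (bin 1000111); offset now 7 = byte 0 bit 7; 41 bits remain
Read 2: bits[7:19] width=12 -> value=1225 (bin 010011001001); offset now 19 = byte 2 bit 3; 29 bits remain
Read 3: bits[19:23] width=4 -> value=15 (bin 1111); offset now 23 = byte 2 bit 7; 25 bits remain
Read 4: bits[23:34] width=11 -> value=337 (bin 00101010001); offset now 34 = byte 4 bit 2; 14 bits remain
Read 5: bits[34:45] width=11 -> value=124 (bin 00001111100); offset now 45 = byte 5 bit 5; 3 bits remain
Read 6: bits[45:47] width=2 -> value=2 (bin 10); offset now 47 = byte 5 bit 7; 1 bits remain

Answer: 5 7 2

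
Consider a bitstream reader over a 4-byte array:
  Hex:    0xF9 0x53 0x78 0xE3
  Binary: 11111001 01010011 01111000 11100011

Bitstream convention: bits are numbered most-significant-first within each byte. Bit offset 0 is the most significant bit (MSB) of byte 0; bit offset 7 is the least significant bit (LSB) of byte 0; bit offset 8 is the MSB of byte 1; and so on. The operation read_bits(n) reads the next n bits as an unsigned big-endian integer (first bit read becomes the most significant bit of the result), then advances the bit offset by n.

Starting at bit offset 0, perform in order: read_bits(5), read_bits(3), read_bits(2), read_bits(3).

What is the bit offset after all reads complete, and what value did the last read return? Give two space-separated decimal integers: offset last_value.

Answer: 13 2

Derivation:
Read 1: bits[0:5] width=5 -> value=31 (bin 11111); offset now 5 = byte 0 bit 5; 27 bits remain
Read 2: bits[5:8] width=3 -> value=1 (bin 001); offset now 8 = byte 1 bit 0; 24 bits remain
Read 3: bits[8:10] width=2 -> value=1 (bin 01); offset now 10 = byte 1 bit 2; 22 bits remain
Read 4: bits[10:13] width=3 -> value=2 (bin 010); offset now 13 = byte 1 bit 5; 19 bits remain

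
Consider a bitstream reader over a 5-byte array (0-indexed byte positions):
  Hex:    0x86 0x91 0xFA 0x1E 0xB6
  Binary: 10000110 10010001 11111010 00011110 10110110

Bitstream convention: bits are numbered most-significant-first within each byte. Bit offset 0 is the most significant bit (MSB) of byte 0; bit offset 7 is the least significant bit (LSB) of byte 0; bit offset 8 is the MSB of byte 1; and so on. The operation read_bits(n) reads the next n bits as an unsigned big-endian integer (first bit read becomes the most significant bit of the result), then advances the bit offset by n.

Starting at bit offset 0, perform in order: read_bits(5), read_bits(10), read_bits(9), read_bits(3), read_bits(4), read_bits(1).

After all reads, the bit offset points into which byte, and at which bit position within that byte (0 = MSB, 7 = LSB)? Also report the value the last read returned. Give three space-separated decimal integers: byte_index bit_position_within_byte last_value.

Read 1: bits[0:5] width=5 -> value=16 (bin 10000); offset now 5 = byte 0 bit 5; 35 bits remain
Read 2: bits[5:15] width=10 -> value=840 (bin 1101001000); offset now 15 = byte 1 bit 7; 25 bits remain
Read 3: bits[15:24] width=9 -> value=506 (bin 111111010); offset now 24 = byte 3 bit 0; 16 bits remain
Read 4: bits[24:27] width=3 -> value=0 (bin 000); offset now 27 = byte 3 bit 3; 13 bits remain
Read 5: bits[27:31] width=4 -> value=15 (bin 1111); offset now 31 = byte 3 bit 7; 9 bits remain
Read 6: bits[31:32] width=1 -> value=0 (bin 0); offset now 32 = byte 4 bit 0; 8 bits remain

Answer: 4 0 0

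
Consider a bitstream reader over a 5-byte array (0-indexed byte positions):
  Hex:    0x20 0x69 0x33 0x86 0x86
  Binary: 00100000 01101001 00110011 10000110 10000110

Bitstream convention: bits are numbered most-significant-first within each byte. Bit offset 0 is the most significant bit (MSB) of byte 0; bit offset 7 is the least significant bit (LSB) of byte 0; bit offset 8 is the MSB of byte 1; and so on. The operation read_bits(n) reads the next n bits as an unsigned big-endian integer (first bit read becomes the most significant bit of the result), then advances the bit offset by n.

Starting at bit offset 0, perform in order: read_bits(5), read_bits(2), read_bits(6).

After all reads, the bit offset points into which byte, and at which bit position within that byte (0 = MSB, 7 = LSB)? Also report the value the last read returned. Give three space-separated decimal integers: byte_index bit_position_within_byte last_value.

Read 1: bits[0:5] width=5 -> value=4 (bin 00100); offset now 5 = byte 0 bit 5; 35 bits remain
Read 2: bits[5:7] width=2 -> value=0 (bin 00); offset now 7 = byte 0 bit 7; 33 bits remain
Read 3: bits[7:13] width=6 -> value=13 (bin 001101); offset now 13 = byte 1 bit 5; 27 bits remain

Answer: 1 5 13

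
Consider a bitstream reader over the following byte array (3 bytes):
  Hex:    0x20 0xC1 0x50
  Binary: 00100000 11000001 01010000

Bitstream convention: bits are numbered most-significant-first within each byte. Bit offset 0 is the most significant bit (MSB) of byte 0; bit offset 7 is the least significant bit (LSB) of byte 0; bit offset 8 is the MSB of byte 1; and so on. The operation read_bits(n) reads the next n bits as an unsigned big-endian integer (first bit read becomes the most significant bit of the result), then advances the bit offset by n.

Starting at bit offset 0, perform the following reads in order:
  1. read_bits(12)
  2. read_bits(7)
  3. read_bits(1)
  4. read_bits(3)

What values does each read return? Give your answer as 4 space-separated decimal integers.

Answer: 524 10 1 0

Derivation:
Read 1: bits[0:12] width=12 -> value=524 (bin 001000001100); offset now 12 = byte 1 bit 4; 12 bits remain
Read 2: bits[12:19] width=7 -> value=10 (bin 0001010); offset now 19 = byte 2 bit 3; 5 bits remain
Read 3: bits[19:20] width=1 -> value=1 (bin 1); offset now 20 = byte 2 bit 4; 4 bits remain
Read 4: bits[20:23] width=3 -> value=0 (bin 000); offset now 23 = byte 2 bit 7; 1 bits remain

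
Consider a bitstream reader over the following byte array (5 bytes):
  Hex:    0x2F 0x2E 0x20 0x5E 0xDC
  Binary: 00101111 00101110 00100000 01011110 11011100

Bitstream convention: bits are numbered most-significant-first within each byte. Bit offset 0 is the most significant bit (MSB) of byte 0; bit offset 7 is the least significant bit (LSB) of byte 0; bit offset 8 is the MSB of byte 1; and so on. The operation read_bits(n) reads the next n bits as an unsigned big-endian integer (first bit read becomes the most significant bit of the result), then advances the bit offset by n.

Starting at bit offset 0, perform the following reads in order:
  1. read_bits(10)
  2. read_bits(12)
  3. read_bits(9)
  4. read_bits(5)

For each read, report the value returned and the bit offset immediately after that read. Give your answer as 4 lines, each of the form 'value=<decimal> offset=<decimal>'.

Read 1: bits[0:10] width=10 -> value=188 (bin 0010111100); offset now 10 = byte 1 bit 2; 30 bits remain
Read 2: bits[10:22] width=12 -> value=2952 (bin 101110001000); offset now 22 = byte 2 bit 6; 18 bits remain
Read 3: bits[22:31] width=9 -> value=47 (bin 000101111); offset now 31 = byte 3 bit 7; 9 bits remain
Read 4: bits[31:36] width=5 -> value=13 (bin 01101); offset now 36 = byte 4 bit 4; 4 bits remain

Answer: value=188 offset=10
value=2952 offset=22
value=47 offset=31
value=13 offset=36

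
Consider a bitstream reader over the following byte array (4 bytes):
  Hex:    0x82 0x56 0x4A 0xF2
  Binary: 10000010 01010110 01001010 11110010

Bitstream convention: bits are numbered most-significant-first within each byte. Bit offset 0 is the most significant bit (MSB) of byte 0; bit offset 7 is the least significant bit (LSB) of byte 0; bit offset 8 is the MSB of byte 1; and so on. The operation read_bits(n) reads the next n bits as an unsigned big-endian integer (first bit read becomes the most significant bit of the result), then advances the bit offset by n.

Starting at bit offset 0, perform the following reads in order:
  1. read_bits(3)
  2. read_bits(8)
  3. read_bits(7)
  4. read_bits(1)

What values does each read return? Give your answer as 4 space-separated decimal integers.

Read 1: bits[0:3] width=3 -> value=4 (bin 100); offset now 3 = byte 0 bit 3; 29 bits remain
Read 2: bits[3:11] width=8 -> value=18 (bin 00010010); offset now 11 = byte 1 bit 3; 21 bits remain
Read 3: bits[11:18] width=7 -> value=89 (bin 1011001); offset now 18 = byte 2 bit 2; 14 bits remain
Read 4: bits[18:19] width=1 -> value=0 (bin 0); offset now 19 = byte 2 bit 3; 13 bits remain

Answer: 4 18 89 0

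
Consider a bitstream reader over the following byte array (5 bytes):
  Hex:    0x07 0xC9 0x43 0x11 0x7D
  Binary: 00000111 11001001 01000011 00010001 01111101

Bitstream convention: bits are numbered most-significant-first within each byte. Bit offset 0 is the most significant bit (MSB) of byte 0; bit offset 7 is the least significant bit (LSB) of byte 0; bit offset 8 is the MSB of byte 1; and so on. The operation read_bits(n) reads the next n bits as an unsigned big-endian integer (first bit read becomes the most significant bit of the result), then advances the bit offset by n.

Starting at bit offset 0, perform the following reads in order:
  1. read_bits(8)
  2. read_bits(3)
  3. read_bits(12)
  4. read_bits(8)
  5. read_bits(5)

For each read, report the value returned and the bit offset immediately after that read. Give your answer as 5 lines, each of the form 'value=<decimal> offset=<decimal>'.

Answer: value=7 offset=8
value=6 offset=11
value=1185 offset=23
value=136 offset=31
value=23 offset=36

Derivation:
Read 1: bits[0:8] width=8 -> value=7 (bin 00000111); offset now 8 = byte 1 bit 0; 32 bits remain
Read 2: bits[8:11] width=3 -> value=6 (bin 110); offset now 11 = byte 1 bit 3; 29 bits remain
Read 3: bits[11:23] width=12 -> value=1185 (bin 010010100001); offset now 23 = byte 2 bit 7; 17 bits remain
Read 4: bits[23:31] width=8 -> value=136 (bin 10001000); offset now 31 = byte 3 bit 7; 9 bits remain
Read 5: bits[31:36] width=5 -> value=23 (bin 10111); offset now 36 = byte 4 bit 4; 4 bits remain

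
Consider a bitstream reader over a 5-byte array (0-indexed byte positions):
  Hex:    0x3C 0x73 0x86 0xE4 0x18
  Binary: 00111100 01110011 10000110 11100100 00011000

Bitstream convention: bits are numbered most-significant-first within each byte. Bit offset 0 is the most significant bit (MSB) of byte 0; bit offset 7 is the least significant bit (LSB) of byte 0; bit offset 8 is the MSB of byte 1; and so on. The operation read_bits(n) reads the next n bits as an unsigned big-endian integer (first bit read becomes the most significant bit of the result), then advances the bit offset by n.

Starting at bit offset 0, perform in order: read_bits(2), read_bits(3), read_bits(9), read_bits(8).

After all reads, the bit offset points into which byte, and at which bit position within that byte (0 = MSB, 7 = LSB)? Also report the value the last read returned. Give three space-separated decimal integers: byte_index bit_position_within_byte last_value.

Read 1: bits[0:2] width=2 -> value=0 (bin 00); offset now 2 = byte 0 bit 2; 38 bits remain
Read 2: bits[2:5] width=3 -> value=7 (bin 111); offset now 5 = byte 0 bit 5; 35 bits remain
Read 3: bits[5:14] width=9 -> value=284 (bin 100011100); offset now 14 = byte 1 bit 6; 26 bits remain
Read 4: bits[14:22] width=8 -> value=225 (bin 11100001); offset now 22 = byte 2 bit 6; 18 bits remain

Answer: 2 6 225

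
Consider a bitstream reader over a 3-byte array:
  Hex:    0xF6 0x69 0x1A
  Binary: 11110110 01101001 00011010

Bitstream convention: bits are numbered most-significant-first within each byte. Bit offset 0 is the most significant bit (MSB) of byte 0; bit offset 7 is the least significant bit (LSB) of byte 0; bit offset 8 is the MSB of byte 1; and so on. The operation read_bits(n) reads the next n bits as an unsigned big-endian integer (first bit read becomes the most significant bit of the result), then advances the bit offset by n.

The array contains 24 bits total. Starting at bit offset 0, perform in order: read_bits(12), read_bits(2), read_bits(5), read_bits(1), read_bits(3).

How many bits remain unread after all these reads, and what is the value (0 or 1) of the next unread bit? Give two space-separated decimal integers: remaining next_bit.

Read 1: bits[0:12] width=12 -> value=3942 (bin 111101100110); offset now 12 = byte 1 bit 4; 12 bits remain
Read 2: bits[12:14] width=2 -> value=2 (bin 10); offset now 14 = byte 1 bit 6; 10 bits remain
Read 3: bits[14:19] width=5 -> value=8 (bin 01000); offset now 19 = byte 2 bit 3; 5 bits remain
Read 4: bits[19:20] width=1 -> value=1 (bin 1); offset now 20 = byte 2 bit 4; 4 bits remain
Read 5: bits[20:23] width=3 -> value=5 (bin 101); offset now 23 = byte 2 bit 7; 1 bits remain

Answer: 1 0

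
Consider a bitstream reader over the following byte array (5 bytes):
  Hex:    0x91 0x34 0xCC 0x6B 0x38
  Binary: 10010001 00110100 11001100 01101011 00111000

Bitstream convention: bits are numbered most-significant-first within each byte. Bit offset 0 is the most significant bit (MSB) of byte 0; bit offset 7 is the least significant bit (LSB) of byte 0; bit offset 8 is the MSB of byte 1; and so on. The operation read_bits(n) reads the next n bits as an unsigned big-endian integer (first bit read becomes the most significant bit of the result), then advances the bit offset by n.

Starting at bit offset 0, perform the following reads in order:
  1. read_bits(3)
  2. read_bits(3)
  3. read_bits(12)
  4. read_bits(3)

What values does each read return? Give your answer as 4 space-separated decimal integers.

Read 1: bits[0:3] width=3 -> value=4 (bin 100); offset now 3 = byte 0 bit 3; 37 bits remain
Read 2: bits[3:6] width=3 -> value=4 (bin 100); offset now 6 = byte 0 bit 6; 34 bits remain
Read 3: bits[6:18] width=12 -> value=1235 (bin 010011010011); offset now 18 = byte 2 bit 2; 22 bits remain
Read 4: bits[18:21] width=3 -> value=1 (bin 001); offset now 21 = byte 2 bit 5; 19 bits remain

Answer: 4 4 1235 1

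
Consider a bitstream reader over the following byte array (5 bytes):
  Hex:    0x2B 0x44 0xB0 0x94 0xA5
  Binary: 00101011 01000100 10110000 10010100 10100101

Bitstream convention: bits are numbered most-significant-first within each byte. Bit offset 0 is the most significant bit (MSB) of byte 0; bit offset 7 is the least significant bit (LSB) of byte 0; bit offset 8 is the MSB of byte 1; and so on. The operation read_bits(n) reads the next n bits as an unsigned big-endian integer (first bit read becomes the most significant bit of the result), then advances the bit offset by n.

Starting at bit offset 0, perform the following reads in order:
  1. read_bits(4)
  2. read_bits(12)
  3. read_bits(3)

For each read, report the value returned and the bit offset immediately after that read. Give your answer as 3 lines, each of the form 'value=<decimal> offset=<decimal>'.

Read 1: bits[0:4] width=4 -> value=2 (bin 0010); offset now 4 = byte 0 bit 4; 36 bits remain
Read 2: bits[4:16] width=12 -> value=2884 (bin 101101000100); offset now 16 = byte 2 bit 0; 24 bits remain
Read 3: bits[16:19] width=3 -> value=5 (bin 101); offset now 19 = byte 2 bit 3; 21 bits remain

Answer: value=2 offset=4
value=2884 offset=16
value=5 offset=19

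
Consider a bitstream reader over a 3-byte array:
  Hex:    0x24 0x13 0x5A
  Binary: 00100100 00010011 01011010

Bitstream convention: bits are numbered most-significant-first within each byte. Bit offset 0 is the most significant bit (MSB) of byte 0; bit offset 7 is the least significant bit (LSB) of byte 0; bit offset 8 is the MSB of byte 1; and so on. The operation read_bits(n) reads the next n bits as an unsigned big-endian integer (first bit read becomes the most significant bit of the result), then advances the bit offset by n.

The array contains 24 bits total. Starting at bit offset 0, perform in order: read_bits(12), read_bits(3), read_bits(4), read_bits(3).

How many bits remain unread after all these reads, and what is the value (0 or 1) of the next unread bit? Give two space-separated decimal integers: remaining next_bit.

Answer: 2 1

Derivation:
Read 1: bits[0:12] width=12 -> value=577 (bin 001001000001); offset now 12 = byte 1 bit 4; 12 bits remain
Read 2: bits[12:15] width=3 -> value=1 (bin 001); offset now 15 = byte 1 bit 7; 9 bits remain
Read 3: bits[15:19] width=4 -> value=10 (bin 1010); offset now 19 = byte 2 bit 3; 5 bits remain
Read 4: bits[19:22] width=3 -> value=6 (bin 110); offset now 22 = byte 2 bit 6; 2 bits remain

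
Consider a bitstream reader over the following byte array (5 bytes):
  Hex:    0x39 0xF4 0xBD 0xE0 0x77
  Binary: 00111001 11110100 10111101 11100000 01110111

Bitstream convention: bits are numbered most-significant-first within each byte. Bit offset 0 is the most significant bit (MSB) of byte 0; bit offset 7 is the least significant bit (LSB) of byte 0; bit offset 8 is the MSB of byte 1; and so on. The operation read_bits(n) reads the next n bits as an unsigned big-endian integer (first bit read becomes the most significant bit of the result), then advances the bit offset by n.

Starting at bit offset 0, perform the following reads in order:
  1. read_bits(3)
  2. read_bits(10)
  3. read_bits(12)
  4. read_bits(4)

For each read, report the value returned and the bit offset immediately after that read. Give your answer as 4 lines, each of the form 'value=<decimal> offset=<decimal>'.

Read 1: bits[0:3] width=3 -> value=1 (bin 001); offset now 3 = byte 0 bit 3; 37 bits remain
Read 2: bits[3:13] width=10 -> value=830 (bin 1100111110); offset now 13 = byte 1 bit 5; 27 bits remain
Read 3: bits[13:25] width=12 -> value=2427 (bin 100101111011); offset now 25 = byte 3 bit 1; 15 bits remain
Read 4: bits[25:29] width=4 -> value=12 (bin 1100); offset now 29 = byte 3 bit 5; 11 bits remain

Answer: value=1 offset=3
value=830 offset=13
value=2427 offset=25
value=12 offset=29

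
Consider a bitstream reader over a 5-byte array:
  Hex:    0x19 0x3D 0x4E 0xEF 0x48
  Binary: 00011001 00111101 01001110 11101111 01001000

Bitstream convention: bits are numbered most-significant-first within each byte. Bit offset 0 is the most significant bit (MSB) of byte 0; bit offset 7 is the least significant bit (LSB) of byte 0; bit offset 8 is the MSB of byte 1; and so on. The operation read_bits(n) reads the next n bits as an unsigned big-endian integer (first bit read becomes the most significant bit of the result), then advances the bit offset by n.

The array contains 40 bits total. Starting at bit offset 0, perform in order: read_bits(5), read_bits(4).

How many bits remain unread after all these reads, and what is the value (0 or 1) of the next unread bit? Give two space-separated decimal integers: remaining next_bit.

Read 1: bits[0:5] width=5 -> value=3 (bin 00011); offset now 5 = byte 0 bit 5; 35 bits remain
Read 2: bits[5:9] width=4 -> value=2 (bin 0010); offset now 9 = byte 1 bit 1; 31 bits remain

Answer: 31 0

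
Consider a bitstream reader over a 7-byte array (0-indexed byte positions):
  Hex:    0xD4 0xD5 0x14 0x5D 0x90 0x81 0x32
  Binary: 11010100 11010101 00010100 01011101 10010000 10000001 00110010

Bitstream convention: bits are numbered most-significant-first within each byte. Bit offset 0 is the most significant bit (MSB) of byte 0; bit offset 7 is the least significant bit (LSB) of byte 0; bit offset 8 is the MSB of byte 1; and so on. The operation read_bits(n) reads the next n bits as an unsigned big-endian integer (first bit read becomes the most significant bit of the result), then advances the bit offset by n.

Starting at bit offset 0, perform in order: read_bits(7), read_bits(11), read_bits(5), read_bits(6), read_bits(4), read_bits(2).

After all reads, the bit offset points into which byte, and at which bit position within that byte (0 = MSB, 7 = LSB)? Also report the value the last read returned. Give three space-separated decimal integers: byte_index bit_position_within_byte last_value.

Read 1: bits[0:7] width=7 -> value=106 (bin 1101010); offset now 7 = byte 0 bit 7; 49 bits remain
Read 2: bits[7:18] width=11 -> value=852 (bin 01101010100); offset now 18 = byte 2 bit 2; 38 bits remain
Read 3: bits[18:23] width=5 -> value=10 (bin 01010); offset now 23 = byte 2 bit 7; 33 bits remain
Read 4: bits[23:29] width=6 -> value=11 (bin 001011); offset now 29 = byte 3 bit 5; 27 bits remain
Read 5: bits[29:33] width=4 -> value=11 (bin 1011); offset now 33 = byte 4 bit 1; 23 bits remain
Read 6: bits[33:35] width=2 -> value=0 (bin 00); offset now 35 = byte 4 bit 3; 21 bits remain

Answer: 4 3 0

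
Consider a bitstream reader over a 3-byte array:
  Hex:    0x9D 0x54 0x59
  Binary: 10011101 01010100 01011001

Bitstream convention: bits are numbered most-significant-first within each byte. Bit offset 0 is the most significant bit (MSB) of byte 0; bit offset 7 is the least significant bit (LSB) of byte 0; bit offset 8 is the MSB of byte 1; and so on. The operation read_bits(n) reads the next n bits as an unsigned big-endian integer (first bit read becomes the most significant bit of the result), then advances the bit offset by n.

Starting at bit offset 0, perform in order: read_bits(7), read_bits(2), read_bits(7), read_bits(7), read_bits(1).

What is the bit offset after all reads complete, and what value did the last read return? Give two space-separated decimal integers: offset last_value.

Read 1: bits[0:7] width=7 -> value=78 (bin 1001110); offset now 7 = byte 0 bit 7; 17 bits remain
Read 2: bits[7:9] width=2 -> value=2 (bin 10); offset now 9 = byte 1 bit 1; 15 bits remain
Read 3: bits[9:16] width=7 -> value=84 (bin 1010100); offset now 16 = byte 2 bit 0; 8 bits remain
Read 4: bits[16:23] width=7 -> value=44 (bin 0101100); offset now 23 = byte 2 bit 7; 1 bits remain
Read 5: bits[23:24] width=1 -> value=1 (bin 1); offset now 24 = byte 3 bit 0; 0 bits remain

Answer: 24 1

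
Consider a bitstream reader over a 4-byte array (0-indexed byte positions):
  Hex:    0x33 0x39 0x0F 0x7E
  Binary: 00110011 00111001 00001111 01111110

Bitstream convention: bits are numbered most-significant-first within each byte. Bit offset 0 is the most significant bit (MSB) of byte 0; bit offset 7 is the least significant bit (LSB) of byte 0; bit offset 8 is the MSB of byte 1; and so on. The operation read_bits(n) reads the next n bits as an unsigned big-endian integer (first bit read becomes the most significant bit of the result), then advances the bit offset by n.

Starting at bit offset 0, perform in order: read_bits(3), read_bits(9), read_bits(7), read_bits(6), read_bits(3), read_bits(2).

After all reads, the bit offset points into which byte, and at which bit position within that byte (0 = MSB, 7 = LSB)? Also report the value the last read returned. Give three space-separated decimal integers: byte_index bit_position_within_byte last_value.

Read 1: bits[0:3] width=3 -> value=1 (bin 001); offset now 3 = byte 0 bit 3; 29 bits remain
Read 2: bits[3:12] width=9 -> value=307 (bin 100110011); offset now 12 = byte 1 bit 4; 20 bits remain
Read 3: bits[12:19] width=7 -> value=72 (bin 1001000); offset now 19 = byte 2 bit 3; 13 bits remain
Read 4: bits[19:25] width=6 -> value=30 (bin 011110); offset now 25 = byte 3 bit 1; 7 bits remain
Read 5: bits[25:28] width=3 -> value=7 (bin 111); offset now 28 = byte 3 bit 4; 4 bits remain
Read 6: bits[28:30] width=2 -> value=3 (bin 11); offset now 30 = byte 3 bit 6; 2 bits remain

Answer: 3 6 3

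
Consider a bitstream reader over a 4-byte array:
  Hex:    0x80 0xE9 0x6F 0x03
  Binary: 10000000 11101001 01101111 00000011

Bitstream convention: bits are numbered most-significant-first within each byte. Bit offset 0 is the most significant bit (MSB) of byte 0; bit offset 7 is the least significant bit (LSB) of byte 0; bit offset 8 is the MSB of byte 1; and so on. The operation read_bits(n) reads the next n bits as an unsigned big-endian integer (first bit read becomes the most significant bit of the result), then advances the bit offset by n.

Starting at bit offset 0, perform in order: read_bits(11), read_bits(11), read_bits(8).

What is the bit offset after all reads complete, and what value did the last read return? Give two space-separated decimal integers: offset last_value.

Read 1: bits[0:11] width=11 -> value=1031 (bin 10000000111); offset now 11 = byte 1 bit 3; 21 bits remain
Read 2: bits[11:22] width=11 -> value=603 (bin 01001011011); offset now 22 = byte 2 bit 6; 10 bits remain
Read 3: bits[22:30] width=8 -> value=192 (bin 11000000); offset now 30 = byte 3 bit 6; 2 bits remain

Answer: 30 192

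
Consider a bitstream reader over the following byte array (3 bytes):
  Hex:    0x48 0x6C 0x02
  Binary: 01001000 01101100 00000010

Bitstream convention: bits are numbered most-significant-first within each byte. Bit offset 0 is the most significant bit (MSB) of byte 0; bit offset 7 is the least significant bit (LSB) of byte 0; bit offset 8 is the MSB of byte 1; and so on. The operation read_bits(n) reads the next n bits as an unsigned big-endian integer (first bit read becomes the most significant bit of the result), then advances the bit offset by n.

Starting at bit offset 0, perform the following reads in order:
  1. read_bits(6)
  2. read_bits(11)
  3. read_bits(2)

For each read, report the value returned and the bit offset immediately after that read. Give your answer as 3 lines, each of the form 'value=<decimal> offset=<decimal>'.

Answer: value=18 offset=6
value=216 offset=17
value=0 offset=19

Derivation:
Read 1: bits[0:6] width=6 -> value=18 (bin 010010); offset now 6 = byte 0 bit 6; 18 bits remain
Read 2: bits[6:17] width=11 -> value=216 (bin 00011011000); offset now 17 = byte 2 bit 1; 7 bits remain
Read 3: bits[17:19] width=2 -> value=0 (bin 00); offset now 19 = byte 2 bit 3; 5 bits remain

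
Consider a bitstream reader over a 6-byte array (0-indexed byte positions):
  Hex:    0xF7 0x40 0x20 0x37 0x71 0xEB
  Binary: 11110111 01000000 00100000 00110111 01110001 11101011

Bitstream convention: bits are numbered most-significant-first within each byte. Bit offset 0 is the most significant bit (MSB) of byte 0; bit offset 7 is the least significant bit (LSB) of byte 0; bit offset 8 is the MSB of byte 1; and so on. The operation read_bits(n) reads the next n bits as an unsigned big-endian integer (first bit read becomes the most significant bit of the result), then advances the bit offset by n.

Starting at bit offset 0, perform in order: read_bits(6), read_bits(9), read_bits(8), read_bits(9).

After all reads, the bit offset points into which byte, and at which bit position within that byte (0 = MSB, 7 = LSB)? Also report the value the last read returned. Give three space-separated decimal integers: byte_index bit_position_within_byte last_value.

Answer: 4 0 55

Derivation:
Read 1: bits[0:6] width=6 -> value=61 (bin 111101); offset now 6 = byte 0 bit 6; 42 bits remain
Read 2: bits[6:15] width=9 -> value=416 (bin 110100000); offset now 15 = byte 1 bit 7; 33 bits remain
Read 3: bits[15:23] width=8 -> value=16 (bin 00010000); offset now 23 = byte 2 bit 7; 25 bits remain
Read 4: bits[23:32] width=9 -> value=55 (bin 000110111); offset now 32 = byte 4 bit 0; 16 bits remain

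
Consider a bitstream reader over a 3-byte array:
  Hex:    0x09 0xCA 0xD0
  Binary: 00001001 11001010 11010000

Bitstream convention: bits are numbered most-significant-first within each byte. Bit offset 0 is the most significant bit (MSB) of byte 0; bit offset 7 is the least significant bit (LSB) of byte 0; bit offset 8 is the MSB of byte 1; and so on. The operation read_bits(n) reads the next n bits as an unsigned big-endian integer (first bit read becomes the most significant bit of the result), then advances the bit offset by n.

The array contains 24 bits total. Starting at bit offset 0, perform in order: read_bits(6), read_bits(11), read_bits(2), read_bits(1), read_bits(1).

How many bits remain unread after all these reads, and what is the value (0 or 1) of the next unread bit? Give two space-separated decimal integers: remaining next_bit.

Answer: 3 0

Derivation:
Read 1: bits[0:6] width=6 -> value=2 (bin 000010); offset now 6 = byte 0 bit 6; 18 bits remain
Read 2: bits[6:17] width=11 -> value=917 (bin 01110010101); offset now 17 = byte 2 bit 1; 7 bits remain
Read 3: bits[17:19] width=2 -> value=2 (bin 10); offset now 19 = byte 2 bit 3; 5 bits remain
Read 4: bits[19:20] width=1 -> value=1 (bin 1); offset now 20 = byte 2 bit 4; 4 bits remain
Read 5: bits[20:21] width=1 -> value=0 (bin 0); offset now 21 = byte 2 bit 5; 3 bits remain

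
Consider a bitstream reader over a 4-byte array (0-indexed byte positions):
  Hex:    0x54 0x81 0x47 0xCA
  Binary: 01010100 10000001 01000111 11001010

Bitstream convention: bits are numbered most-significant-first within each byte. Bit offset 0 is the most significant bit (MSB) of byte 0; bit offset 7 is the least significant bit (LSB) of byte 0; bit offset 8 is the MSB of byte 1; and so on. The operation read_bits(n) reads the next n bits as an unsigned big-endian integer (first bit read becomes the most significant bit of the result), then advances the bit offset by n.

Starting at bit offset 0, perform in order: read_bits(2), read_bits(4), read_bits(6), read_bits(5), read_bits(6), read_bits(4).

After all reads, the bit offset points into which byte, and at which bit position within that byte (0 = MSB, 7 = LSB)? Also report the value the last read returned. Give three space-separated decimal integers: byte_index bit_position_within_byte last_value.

Answer: 3 3 14

Derivation:
Read 1: bits[0:2] width=2 -> value=1 (bin 01); offset now 2 = byte 0 bit 2; 30 bits remain
Read 2: bits[2:6] width=4 -> value=5 (bin 0101); offset now 6 = byte 0 bit 6; 26 bits remain
Read 3: bits[6:12] width=6 -> value=8 (bin 001000); offset now 12 = byte 1 bit 4; 20 bits remain
Read 4: bits[12:17] width=5 -> value=2 (bin 00010); offset now 17 = byte 2 bit 1; 15 bits remain
Read 5: bits[17:23] width=6 -> value=35 (bin 100011); offset now 23 = byte 2 bit 7; 9 bits remain
Read 6: bits[23:27] width=4 -> value=14 (bin 1110); offset now 27 = byte 3 bit 3; 5 bits remain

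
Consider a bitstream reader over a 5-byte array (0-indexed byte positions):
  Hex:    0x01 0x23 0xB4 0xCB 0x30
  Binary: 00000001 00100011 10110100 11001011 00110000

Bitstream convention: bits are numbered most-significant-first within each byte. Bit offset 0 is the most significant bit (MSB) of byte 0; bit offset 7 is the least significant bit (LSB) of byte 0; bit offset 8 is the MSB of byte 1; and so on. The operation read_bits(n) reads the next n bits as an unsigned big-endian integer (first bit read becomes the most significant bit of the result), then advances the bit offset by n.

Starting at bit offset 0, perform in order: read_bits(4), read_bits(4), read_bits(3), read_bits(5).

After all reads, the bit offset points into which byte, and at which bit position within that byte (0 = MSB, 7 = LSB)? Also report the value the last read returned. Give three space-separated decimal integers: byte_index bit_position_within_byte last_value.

Answer: 2 0 3

Derivation:
Read 1: bits[0:4] width=4 -> value=0 (bin 0000); offset now 4 = byte 0 bit 4; 36 bits remain
Read 2: bits[4:8] width=4 -> value=1 (bin 0001); offset now 8 = byte 1 bit 0; 32 bits remain
Read 3: bits[8:11] width=3 -> value=1 (bin 001); offset now 11 = byte 1 bit 3; 29 bits remain
Read 4: bits[11:16] width=5 -> value=3 (bin 00011); offset now 16 = byte 2 bit 0; 24 bits remain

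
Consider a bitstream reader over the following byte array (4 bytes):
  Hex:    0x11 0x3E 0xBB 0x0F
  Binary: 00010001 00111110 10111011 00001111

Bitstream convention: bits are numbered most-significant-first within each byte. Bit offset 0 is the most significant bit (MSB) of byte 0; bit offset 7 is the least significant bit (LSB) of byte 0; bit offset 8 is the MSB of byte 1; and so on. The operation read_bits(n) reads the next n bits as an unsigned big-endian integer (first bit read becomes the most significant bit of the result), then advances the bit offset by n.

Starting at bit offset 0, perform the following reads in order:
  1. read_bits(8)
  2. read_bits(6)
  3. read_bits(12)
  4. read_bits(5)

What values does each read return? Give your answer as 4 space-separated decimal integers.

Answer: 17 15 2796 7

Derivation:
Read 1: bits[0:8] width=8 -> value=17 (bin 00010001); offset now 8 = byte 1 bit 0; 24 bits remain
Read 2: bits[8:14] width=6 -> value=15 (bin 001111); offset now 14 = byte 1 bit 6; 18 bits remain
Read 3: bits[14:26] width=12 -> value=2796 (bin 101011101100); offset now 26 = byte 3 bit 2; 6 bits remain
Read 4: bits[26:31] width=5 -> value=7 (bin 00111); offset now 31 = byte 3 bit 7; 1 bits remain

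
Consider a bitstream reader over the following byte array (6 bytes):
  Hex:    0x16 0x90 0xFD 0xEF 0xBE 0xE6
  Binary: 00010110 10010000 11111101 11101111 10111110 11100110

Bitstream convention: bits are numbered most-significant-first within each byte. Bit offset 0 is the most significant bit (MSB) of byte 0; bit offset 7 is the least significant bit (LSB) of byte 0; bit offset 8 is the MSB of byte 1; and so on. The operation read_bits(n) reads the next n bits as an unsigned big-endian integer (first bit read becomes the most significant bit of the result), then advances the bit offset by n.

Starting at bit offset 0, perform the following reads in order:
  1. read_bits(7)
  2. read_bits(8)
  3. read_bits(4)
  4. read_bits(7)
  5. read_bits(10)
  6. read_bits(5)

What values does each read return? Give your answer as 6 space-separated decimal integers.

Read 1: bits[0:7] width=7 -> value=11 (bin 0001011); offset now 7 = byte 0 bit 7; 41 bits remain
Read 2: bits[7:15] width=8 -> value=72 (bin 01001000); offset now 15 = byte 1 bit 7; 33 bits remain
Read 3: bits[15:19] width=4 -> value=7 (bin 0111); offset now 19 = byte 2 bit 3; 29 bits remain
Read 4: bits[19:26] width=7 -> value=119 (bin 1110111); offset now 26 = byte 3 bit 2; 22 bits remain
Read 5: bits[26:36] width=10 -> value=763 (bin 1011111011); offset now 36 = byte 4 bit 4; 12 bits remain
Read 6: bits[36:41] width=5 -> value=29 (bin 11101); offset now 41 = byte 5 bit 1; 7 bits remain

Answer: 11 72 7 119 763 29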